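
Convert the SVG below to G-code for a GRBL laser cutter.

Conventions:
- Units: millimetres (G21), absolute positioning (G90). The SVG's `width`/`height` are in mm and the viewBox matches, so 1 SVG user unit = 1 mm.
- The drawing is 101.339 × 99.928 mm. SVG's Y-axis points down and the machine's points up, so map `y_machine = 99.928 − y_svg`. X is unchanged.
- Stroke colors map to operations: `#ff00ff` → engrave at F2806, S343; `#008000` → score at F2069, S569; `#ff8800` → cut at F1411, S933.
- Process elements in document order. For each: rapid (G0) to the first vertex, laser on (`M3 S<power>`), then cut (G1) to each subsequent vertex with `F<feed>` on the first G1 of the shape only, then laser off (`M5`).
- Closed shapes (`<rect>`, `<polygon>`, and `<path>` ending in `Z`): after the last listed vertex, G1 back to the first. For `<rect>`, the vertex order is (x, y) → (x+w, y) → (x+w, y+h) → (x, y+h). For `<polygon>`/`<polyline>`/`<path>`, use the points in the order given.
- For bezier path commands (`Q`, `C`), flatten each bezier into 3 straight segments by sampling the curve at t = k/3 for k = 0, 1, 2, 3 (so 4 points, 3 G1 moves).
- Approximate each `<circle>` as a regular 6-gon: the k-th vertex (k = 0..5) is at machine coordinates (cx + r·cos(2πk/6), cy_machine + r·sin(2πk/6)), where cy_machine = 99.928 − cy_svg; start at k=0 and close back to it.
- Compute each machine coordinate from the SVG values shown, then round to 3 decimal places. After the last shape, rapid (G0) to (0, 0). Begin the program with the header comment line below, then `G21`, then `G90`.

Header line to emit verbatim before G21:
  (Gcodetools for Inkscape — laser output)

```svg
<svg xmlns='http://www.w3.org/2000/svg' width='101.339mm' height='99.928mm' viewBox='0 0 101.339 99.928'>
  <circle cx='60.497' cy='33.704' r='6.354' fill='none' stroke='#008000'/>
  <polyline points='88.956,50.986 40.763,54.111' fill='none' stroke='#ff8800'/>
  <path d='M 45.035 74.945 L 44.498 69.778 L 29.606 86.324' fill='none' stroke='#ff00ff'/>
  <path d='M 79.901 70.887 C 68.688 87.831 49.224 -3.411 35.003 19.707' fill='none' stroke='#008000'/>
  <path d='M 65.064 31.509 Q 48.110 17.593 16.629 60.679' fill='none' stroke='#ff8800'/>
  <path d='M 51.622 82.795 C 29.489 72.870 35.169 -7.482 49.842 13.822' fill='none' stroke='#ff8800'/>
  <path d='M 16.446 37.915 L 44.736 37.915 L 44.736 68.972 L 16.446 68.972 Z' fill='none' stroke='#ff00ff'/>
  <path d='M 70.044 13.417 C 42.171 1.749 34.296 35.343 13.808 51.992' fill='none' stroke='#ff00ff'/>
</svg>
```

(Gcodetools for Inkscape — laser output)
G21
G90
G0 X66.851 Y66.224
M3 S569
G1 X63.674 Y71.727 F2069
G1 X57.320 Y71.727
G1 X54.143 Y66.224
G1 X57.320 Y60.721
G1 X63.674 Y60.721
G1 X66.851 Y66.224
M5
G0 X88.956 Y48.942
M3 S933
G1 X40.763 Y45.817 F1411
M5
G0 X45.035 Y24.983
M3 S343
G1 X44.498 Y30.150 F2806
G1 X29.606 Y13.604
M5
G0 X79.901 Y29.041
M3 S569
G1 X66.437 Y39.917 F2069
G1 X50.472 Y73.461
G1 X35.003 Y80.221
M5
G0 X65.064 Y68.419
M3 S933
G1 X52.147 Y71.363 F1411
G1 X36.002 Y61.639
G1 X16.629 Y39.249
M5
G0 X51.622 Y17.133
M3 S933
G1 X38.063 Y44.160 F1411
G1 X38.864 Y79.898
G1 X49.842 Y86.106
M5
G0 X16.446 Y62.013
M3 S343
G1 X44.736 Y62.013 F2806
G1 X44.736 Y30.956
G1 X16.446 Y30.956
G1 X16.446 Y62.013
M5
G0 X70.044 Y86.511
M3 S343
G1 X47.629 Y85.396 F2806
G1 X31.299 Y67.929
G1 X13.808 Y47.936
M5
G0 X0.000 Y0.000

Since the viewBox matches the mm dimensions, user units are millimetres directly. The only transform is the Y-flip y_m = 99.928 − y_svg.

Shape 1 is a circle drawn with `<circle>`. Its stroke #008000 means score at S569, F2069. After flipping Y the toolpath is (66.851,66.224) → (63.674,71.727) → (57.320,71.727) → (54.143,66.224) → (57.320,60.721) → (63.674,60.721) → (66.851,66.224), returning to the start.

Shape 2 is a line segment drawn with `<polyline>`. Its stroke #ff8800 means cut at S933, F1411. After flipping Y the toolpath is (88.956,48.942) → (40.763,45.817).

Shape 3 is a open polyline drawn with `<path>`. Its stroke #ff00ff means engrave at S343, F2806. After flipping Y the toolpath is (45.035,24.983) → (44.498,30.150) → (29.606,13.604).

Shape 4 is a cubic bezier drawn with `<path>`. Its stroke #008000 means score at S569, F2069. After flipping Y the toolpath is (79.901,29.041) → (66.437,39.917) → (50.472,73.461) → (35.003,80.221).

Shape 5 is a quadratic bezier drawn with `<path>`. Its stroke #ff8800 means cut at S933, F1411. After flipping Y the toolpath is (65.064,68.419) → (52.147,71.363) → (36.002,61.639) → (16.629,39.249).

Shape 6 is a cubic bezier drawn with `<path>`. Its stroke #ff8800 means cut at S933, F1411. After flipping Y the toolpath is (51.622,17.133) → (38.063,44.160) → (38.864,79.898) → (49.842,86.106).

Shape 7 is a rectangle drawn with `<path>`. Its stroke #ff00ff means engrave at S343, F2806. After flipping Y the toolpath is (16.446,62.013) → (44.736,62.013) → (44.736,30.956) → (16.446,30.956) → (16.446,62.013), returning to the start.

Shape 8 is a cubic bezier drawn with `<path>`. Its stroke #ff00ff means engrave at S343, F2806. After flipping Y the toolpath is (70.044,86.511) → (47.629,85.396) → (31.299,67.929) → (13.808,47.936).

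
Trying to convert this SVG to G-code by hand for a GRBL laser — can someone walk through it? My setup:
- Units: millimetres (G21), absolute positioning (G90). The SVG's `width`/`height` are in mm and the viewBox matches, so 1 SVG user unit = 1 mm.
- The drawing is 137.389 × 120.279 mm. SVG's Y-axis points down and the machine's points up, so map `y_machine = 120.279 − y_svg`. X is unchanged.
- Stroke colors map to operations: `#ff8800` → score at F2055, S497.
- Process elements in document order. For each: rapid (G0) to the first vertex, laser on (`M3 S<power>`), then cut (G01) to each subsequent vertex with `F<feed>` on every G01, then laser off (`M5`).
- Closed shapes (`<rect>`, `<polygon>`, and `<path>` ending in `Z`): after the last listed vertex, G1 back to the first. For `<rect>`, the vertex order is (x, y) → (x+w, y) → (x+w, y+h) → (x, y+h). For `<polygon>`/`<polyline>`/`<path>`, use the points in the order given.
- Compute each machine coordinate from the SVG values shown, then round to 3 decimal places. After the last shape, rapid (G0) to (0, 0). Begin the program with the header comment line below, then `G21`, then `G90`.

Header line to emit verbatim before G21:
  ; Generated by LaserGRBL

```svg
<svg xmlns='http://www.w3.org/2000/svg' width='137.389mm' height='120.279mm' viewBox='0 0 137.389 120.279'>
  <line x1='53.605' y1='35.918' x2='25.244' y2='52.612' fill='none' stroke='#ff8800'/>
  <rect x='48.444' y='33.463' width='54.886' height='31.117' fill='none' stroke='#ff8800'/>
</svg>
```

viewBox `0 0 137.389 120.279` with mm width/height → 1 unit = 1 mm. Flip: y_m = 120.279 − y_svg.

**Shape 1** — `<line>` line segment, stroke `#ff8800` → score (S497, F2055). Machine vertices: (53.605,84.361) → (25.244,67.667). Open path.

**Shape 2** — `<rect>` rectangle, stroke `#ff8800` → score (S497, F2055). Machine vertices: (48.444,86.816) → (103.330,86.816) → (103.330,55.699) → (48.444,55.699) → (48.444,86.816). Closed: final G1 returns to the first vertex.

; Generated by LaserGRBL
G21
G90
G0 X53.605 Y84.361
M3 S497
G01 X25.244 Y67.667 F2055
M5
G0 X48.444 Y86.816
M3 S497
G01 X103.330 Y86.816 F2055
G01 X103.330 Y55.699 F2055
G01 X48.444 Y55.699 F2055
G01 X48.444 Y86.816 F2055
M5
G0 X0.000 Y0.000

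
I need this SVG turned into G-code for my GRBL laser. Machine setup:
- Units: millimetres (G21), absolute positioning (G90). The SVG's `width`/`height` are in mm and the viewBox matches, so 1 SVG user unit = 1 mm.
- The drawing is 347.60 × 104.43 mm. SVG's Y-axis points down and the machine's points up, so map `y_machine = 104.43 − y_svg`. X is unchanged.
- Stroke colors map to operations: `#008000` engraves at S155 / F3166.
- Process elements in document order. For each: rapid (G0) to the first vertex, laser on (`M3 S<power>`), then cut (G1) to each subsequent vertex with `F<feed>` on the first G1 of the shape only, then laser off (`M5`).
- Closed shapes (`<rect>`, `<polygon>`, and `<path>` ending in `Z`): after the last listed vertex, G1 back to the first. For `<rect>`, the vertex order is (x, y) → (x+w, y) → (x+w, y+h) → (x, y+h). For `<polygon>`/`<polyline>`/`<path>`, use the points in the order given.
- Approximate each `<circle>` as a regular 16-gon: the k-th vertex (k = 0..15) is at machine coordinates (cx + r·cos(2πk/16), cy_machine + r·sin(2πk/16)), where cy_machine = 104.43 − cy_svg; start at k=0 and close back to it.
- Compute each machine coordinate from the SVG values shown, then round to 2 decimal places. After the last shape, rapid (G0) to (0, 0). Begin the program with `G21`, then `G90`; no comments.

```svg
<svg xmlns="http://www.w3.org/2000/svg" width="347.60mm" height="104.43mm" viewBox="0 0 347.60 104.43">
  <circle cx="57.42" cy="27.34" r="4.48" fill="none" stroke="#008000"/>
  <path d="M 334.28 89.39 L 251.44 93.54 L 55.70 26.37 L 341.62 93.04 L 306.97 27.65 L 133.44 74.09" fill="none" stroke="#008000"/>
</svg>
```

Since the viewBox matches the mm dimensions, user units are millimetres directly. The only transform is the Y-flip y_m = 104.43 − y_svg.

Shape 1 is a circle drawn with `<circle>`. Its stroke #008000 means engrave at S155, F3166. After flipping Y the toolpath is (61.90,77.09) → (61.56,78.80) → (60.59,80.26) → (59.13,81.23) → (57.42,81.57) → (55.71,81.23) → (54.25,80.26) → (53.28,78.80) → (52.94,77.09) → (53.28,75.38) → (54.25,73.92) → (55.71,72.95) → (57.42,72.61) → (59.13,72.95) → (60.59,73.92) → (61.56,75.38) → (61.90,77.09), returning to the start.

Shape 2 is a open polyline drawn with `<path>`. Its stroke #008000 means engrave at S155, F3166. After flipping Y the toolpath is (334.28,15.04) → (251.44,10.89) → (55.70,78.06) → (341.62,11.39) → (306.97,76.78) → (133.44,30.34).

G21
G90
G0 X61.90 Y77.09
M3 S155
G1 X61.56 Y78.80 F3166
G1 X60.59 Y80.26
G1 X59.13 Y81.23
G1 X57.42 Y81.57
G1 X55.71 Y81.23
G1 X54.25 Y80.26
G1 X53.28 Y78.80
G1 X52.94 Y77.09
G1 X53.28 Y75.38
G1 X54.25 Y73.92
G1 X55.71 Y72.95
G1 X57.42 Y72.61
G1 X59.13 Y72.95
G1 X60.59 Y73.92
G1 X61.56 Y75.38
G1 X61.90 Y77.09
M5
G0 X334.28 Y15.04
M3 S155
G1 X251.44 Y10.89 F3166
G1 X55.70 Y78.06
G1 X341.62 Y11.39
G1 X306.97 Y76.78
G1 X133.44 Y30.34
M5
G0 X0.00 Y0.00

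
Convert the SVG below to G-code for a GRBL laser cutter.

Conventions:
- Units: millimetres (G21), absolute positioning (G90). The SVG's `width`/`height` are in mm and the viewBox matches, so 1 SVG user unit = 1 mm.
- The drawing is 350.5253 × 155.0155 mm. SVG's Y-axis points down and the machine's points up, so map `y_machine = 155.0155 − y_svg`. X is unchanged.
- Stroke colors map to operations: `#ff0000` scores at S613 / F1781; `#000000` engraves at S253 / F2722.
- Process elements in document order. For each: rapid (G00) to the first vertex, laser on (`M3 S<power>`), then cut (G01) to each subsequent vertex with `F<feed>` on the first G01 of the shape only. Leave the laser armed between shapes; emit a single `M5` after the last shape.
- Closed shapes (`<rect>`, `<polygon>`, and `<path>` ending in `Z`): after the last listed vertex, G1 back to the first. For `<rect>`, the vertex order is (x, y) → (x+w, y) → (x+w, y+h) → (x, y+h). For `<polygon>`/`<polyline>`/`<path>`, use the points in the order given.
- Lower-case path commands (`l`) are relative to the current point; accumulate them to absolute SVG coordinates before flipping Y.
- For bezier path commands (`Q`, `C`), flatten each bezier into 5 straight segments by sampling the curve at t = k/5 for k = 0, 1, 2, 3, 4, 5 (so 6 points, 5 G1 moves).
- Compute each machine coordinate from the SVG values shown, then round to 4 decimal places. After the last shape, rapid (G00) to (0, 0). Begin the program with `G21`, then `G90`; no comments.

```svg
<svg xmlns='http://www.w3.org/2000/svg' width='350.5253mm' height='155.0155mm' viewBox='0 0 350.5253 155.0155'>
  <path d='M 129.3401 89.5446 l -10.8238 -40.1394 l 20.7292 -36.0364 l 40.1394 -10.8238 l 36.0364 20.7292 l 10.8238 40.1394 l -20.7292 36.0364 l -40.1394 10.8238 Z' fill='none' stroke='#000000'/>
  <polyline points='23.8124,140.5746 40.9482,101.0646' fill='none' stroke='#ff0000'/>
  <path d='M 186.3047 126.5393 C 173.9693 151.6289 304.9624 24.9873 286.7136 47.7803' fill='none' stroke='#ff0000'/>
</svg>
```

G21
G90
G00 X129.3401 Y65.4709
M3 S253
G01 X118.5163 Y105.6103 F2722
G01 X139.2455 Y141.6467
G01 X179.3849 Y152.4705
G01 X215.4213 Y131.7413
G01 X226.2451 Y91.6019
G01 X205.5159 Y55.5655
G01 X165.3765 Y44.7417
G01 X129.3401 Y65.4709
G00 X23.8124 Y14.4409
M3 S613
G01 X40.9482 Y53.9509 F1781
G00 X186.3047 Y28.4762
M3 S613
G01 X193.7623 Y29.2209 F1781
G01 X221.5754 Y51.9250
G01 X255.7006 Y82.1328
G01 X282.0944 Y105.3882
G01 X286.7136 Y107.2352
M5
G00 X0.0000 Y0.0000

1 u = 1 mm; y_m = 155.0155 − y.

[1] `<path>` regular polygon, #000000→engrave S253 F2722: (129.3401,65.4709) → (118.5163,105.6103) → (139.2455,141.6467) → (179.3849,152.4705) → (215.4213,131.7413) → (226.2451,91.6019) → (205.5159,55.5655) → (165.3765,44.7417) → (129.3401,65.4709) (closed)

[2] `<polyline>` line segment, #ff0000→score S613 F1781: (23.8124,14.4409) → (40.9482,53.9509)

[3] `<path>` cubic bezier, #ff0000→score S613 F1781: (186.3047,28.4762) → (193.7623,29.2209) → (221.5754,51.9250) → (255.7006,82.1328) → (282.0944,105.3882) → (286.7136,107.2352)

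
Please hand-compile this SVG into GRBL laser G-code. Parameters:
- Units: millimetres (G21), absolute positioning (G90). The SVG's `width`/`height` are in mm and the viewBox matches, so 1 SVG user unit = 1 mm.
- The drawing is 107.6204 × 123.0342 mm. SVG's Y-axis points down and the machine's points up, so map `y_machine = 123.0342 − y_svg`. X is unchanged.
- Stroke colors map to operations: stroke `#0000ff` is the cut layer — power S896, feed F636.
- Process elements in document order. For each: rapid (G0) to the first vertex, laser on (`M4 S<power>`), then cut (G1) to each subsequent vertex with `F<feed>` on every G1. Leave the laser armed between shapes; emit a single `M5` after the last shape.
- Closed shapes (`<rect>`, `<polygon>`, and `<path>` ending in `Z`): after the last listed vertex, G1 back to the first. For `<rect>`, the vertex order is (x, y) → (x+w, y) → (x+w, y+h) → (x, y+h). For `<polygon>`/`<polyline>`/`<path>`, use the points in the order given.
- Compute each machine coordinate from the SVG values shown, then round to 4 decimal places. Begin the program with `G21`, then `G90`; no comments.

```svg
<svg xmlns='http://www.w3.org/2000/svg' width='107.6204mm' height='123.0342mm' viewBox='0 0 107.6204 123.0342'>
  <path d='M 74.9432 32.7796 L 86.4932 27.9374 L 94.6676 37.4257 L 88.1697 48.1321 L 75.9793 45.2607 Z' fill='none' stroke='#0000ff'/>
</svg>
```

Since the viewBox matches the mm dimensions, user units are millimetres directly. The only transform is the Y-flip y_m = 123.0342 − y_svg.

Shape 1 is a regular polygon drawn with `<path>`. Its stroke #0000ff means cut at S896, F636. After flipping Y the toolpath is (74.9432,90.2546) → (86.4932,95.0968) → (94.6676,85.6085) → (88.1697,74.9021) → (75.9793,77.7735) → (74.9432,90.2546), returning to the start.

G21
G90
G0 X74.9432 Y90.2546
M4 S896
G1 X86.4932 Y95.0968 F636
G1 X94.6676 Y85.6085 F636
G1 X88.1697 Y74.9021 F636
G1 X75.9793 Y77.7735 F636
G1 X74.9432 Y90.2546 F636
M5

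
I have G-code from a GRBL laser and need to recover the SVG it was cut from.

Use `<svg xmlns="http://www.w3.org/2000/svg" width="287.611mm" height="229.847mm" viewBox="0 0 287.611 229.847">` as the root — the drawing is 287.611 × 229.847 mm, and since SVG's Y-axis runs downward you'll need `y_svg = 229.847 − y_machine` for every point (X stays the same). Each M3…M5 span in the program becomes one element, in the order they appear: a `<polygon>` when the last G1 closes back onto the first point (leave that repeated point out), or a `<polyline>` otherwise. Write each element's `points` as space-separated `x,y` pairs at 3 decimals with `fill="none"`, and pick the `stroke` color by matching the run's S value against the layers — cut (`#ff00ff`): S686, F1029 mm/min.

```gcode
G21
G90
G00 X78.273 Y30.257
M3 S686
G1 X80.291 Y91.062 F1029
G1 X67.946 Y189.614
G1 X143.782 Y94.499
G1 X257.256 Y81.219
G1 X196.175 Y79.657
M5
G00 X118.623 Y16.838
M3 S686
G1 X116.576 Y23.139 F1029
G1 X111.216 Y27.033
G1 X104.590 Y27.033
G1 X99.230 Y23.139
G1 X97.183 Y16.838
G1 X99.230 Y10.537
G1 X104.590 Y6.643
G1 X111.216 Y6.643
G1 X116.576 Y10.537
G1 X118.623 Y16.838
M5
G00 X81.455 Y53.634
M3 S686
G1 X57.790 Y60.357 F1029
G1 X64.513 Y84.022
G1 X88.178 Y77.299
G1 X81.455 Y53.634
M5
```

Machine Y-up, SVG Y-down with viewBox height 229.847, so y_svg = 229.847 − y_machine; X carries over. Every run uses S686, so all elements get stroke `#ff00ff` (cut).

Run 1: The run is open, so emit a `<polyline>` with points (Y-flipped): 78.273,199.590 80.291,138.785 67.946,40.233 143.782,135.348 257.256,148.628 196.175,150.190.

Run 2: The run returns to its start, so emit a `<polygon>` with points (Y-flipped): 118.623,213.009 116.576,206.708 111.216,202.814 104.590,202.814 99.230,206.708 97.183,213.009 99.230,219.310 104.590,223.204 111.216,223.204 116.576,219.310.

Run 3: The run returns to its start, so emit a `<polygon>` with points (Y-flipped): 81.455,176.213 57.790,169.490 64.513,145.825 88.178,152.548.

<svg xmlns="http://www.w3.org/2000/svg" width="287.611mm" height="229.847mm" viewBox="0 0 287.611 229.847">
  <polyline points="78.273,199.590 80.291,138.785 67.946,40.233 143.782,135.348 257.256,148.628 196.175,150.190" fill="none" stroke="#ff00ff"/>
  <polygon points="118.623,213.009 116.576,206.708 111.216,202.814 104.590,202.814 99.230,206.708 97.183,213.009 99.230,219.310 104.590,223.204 111.216,223.204 116.576,219.310" fill="none" stroke="#ff00ff"/>
  <polygon points="81.455,176.213 57.790,169.490 64.513,145.825 88.178,152.548" fill="none" stroke="#ff00ff"/>
</svg>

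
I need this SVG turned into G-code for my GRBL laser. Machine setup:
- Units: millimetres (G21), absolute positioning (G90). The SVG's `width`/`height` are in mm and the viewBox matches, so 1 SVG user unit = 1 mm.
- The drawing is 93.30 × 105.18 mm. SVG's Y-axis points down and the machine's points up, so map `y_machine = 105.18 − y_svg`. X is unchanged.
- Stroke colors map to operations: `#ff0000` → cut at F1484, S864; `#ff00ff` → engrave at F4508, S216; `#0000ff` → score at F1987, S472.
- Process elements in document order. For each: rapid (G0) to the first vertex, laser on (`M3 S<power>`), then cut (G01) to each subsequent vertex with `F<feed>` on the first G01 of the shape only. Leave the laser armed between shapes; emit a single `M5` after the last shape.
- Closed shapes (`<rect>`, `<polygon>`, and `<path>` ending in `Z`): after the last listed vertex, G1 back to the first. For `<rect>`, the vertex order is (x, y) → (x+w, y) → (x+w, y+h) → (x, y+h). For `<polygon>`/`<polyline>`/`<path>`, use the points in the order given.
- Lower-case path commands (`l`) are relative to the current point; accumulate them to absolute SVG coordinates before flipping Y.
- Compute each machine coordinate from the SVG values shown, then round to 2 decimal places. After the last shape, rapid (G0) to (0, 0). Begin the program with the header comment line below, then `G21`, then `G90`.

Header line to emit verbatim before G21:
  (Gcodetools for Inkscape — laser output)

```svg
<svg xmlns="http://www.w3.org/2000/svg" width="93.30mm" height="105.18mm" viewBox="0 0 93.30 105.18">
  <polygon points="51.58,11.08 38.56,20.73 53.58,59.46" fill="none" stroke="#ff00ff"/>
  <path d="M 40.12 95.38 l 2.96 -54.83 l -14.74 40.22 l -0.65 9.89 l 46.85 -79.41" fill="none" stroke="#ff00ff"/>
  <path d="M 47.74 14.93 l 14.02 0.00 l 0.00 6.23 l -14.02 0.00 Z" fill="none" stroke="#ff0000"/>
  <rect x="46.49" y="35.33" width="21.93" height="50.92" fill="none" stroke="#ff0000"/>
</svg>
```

1 u = 1 mm; y_m = 105.18 − y.

[1] `<polygon>` closed polygon, #ff00ff→engrave S216 F4508: (51.58,94.10) → (38.56,84.45) → (53.58,45.72) → (51.58,94.10) (closed)

[2] `<path>` open polyline, #ff00ff→engrave S216 F4508: (40.12,9.80) → (43.08,64.63) → (28.34,24.41) → (27.69,14.52) → (74.54,93.93)

[3] `<path>` rectangle, #ff0000→cut S864 F1484: (47.74,90.25) → (61.76,90.25) → (61.76,84.02) → (47.74,84.02) → (47.74,90.25) (closed)

[4] `<rect>` rectangle, #ff0000→cut S864 F1484: (46.49,69.85) → (68.42,69.85) → (68.42,18.93) → (46.49,18.93) → (46.49,69.85) (closed)

(Gcodetools for Inkscape — laser output)
G21
G90
G0 X51.58 Y94.10
M3 S216
G01 X38.56 Y84.45 F4508
G01 X53.58 Y45.72
G01 X51.58 Y94.10
G0 X40.12 Y9.80
M3 S216
G01 X43.08 Y64.63 F4508
G01 X28.34 Y24.41
G01 X27.69 Y14.52
G01 X74.54 Y93.93
G0 X47.74 Y90.25
M3 S864
G01 X61.76 Y90.25 F1484
G01 X61.76 Y84.02
G01 X47.74 Y84.02
G01 X47.74 Y90.25
G0 X46.49 Y69.85
M3 S864
G01 X68.42 Y69.85 F1484
G01 X68.42 Y18.93
G01 X46.49 Y18.93
G01 X46.49 Y69.85
M5
G0 X0.00 Y0.00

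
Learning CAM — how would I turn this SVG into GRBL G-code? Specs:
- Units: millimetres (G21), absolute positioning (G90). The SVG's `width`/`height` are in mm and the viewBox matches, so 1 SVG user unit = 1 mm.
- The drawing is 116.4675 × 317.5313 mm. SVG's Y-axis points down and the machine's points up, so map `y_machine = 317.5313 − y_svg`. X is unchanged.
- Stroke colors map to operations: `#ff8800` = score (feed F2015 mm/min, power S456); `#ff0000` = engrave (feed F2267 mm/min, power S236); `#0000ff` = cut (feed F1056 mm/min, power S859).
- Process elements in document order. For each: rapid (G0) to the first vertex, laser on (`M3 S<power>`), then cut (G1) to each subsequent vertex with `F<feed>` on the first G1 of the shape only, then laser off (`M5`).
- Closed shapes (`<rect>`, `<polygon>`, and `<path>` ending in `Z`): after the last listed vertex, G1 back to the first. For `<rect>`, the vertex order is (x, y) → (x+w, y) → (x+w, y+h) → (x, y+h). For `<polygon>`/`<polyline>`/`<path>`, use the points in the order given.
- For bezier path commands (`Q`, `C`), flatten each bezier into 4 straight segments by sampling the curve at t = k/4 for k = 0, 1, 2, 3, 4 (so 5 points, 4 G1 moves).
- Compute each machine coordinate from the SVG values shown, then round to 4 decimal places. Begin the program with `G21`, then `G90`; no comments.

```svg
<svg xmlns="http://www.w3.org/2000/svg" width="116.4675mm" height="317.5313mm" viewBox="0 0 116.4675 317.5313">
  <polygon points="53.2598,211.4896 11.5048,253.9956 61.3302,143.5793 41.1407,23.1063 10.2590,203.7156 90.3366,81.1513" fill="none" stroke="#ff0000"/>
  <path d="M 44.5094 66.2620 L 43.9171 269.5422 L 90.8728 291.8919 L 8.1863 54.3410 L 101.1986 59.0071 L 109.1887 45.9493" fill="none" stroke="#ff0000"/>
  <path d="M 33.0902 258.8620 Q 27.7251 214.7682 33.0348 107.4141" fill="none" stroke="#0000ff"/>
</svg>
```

G21
G90
G0 X53.2598 Y106.0417
M3 S236
G1 X11.5048 Y63.5357 F2267
G1 X61.3302 Y173.9520
G1 X41.1407 Y294.4250
G1 X10.2590 Y113.8157
G1 X90.3366 Y236.3800
G1 X53.2598 Y106.0417
M5
G0 X44.5094 Y251.2693
M3 S236
G1 X43.9171 Y47.9891 F2267
G1 X90.8728 Y25.6394
G1 X8.1863 Y263.1903
G1 X101.1986 Y258.5242
G1 X109.1887 Y271.5820
M5
G0 X33.0902 Y58.6693
M3 S859
G1 X31.0748 Y84.6700 F1056
G1 X30.3938 Y118.5782
G1 X31.0471 Y160.3939
G1 X33.0348 Y210.1172
M5

viewBox `0 0 116.4675 317.5313` with mm width/height → 1 unit = 1 mm. Flip: y_m = 317.5313 − y_svg.

**Shape 1** — `<polygon>` closed polygon, stroke `#ff0000` → engrave (S236, F2267). Machine vertices: (53.2598,106.0417) → (11.5048,63.5357) → (61.3302,173.9520) → (41.1407,294.4250) → (10.2590,113.8157) → (90.3366,236.3800) → (53.2598,106.0417). Closed: final G1 returns to the first vertex.

**Shape 2** — `<path>` open polyline, stroke `#ff0000` → engrave (S236, F2267). Machine vertices: (44.5094,251.2693) → (43.9171,47.9891) → (90.8728,25.6394) → (8.1863,263.1903) → (101.1986,258.5242) → (109.1887,271.5820). Open path.

**Shape 3** — `<path>` quadratic bezier, stroke `#0000ff` → cut (S859, F1056). Control points (SVG): P0=(33.0902,258.8620), P1=(27.7251,214.7682), P2=(33.0348,107.4141); sampled at t=k/4. Machine vertices: (33.0902,58.6693) → (31.0748,84.6700) → (30.3938,118.5782) → (31.0471,160.3939) → (33.0348,210.1172). Open path.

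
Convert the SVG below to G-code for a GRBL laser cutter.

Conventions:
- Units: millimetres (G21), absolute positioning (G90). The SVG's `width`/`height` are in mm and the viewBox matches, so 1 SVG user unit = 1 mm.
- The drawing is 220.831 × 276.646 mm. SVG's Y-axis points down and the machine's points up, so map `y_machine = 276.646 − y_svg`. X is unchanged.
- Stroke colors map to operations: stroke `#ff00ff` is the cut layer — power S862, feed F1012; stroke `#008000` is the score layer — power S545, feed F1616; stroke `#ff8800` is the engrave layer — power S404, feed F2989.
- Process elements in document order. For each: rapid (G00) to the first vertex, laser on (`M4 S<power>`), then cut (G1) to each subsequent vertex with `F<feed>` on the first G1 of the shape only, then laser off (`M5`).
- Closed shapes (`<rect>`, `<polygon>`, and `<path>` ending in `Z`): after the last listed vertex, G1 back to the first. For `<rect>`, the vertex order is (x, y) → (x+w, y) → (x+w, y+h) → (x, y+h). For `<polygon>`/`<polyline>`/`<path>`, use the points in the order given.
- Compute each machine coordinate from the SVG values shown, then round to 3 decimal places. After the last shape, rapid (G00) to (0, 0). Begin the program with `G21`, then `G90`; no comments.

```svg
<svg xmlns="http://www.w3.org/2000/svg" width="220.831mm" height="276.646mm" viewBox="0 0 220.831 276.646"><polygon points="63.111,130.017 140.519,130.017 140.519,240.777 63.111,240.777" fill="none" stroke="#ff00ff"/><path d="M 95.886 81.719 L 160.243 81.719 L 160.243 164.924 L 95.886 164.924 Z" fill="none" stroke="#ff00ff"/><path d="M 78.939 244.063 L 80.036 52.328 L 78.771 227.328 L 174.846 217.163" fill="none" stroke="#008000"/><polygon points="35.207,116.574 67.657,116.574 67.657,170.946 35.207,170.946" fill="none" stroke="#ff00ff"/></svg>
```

viewBox `0 0 220.831 276.646` with mm width/height → 1 unit = 1 mm. Flip: y_m = 276.646 − y_svg.

**Shape 1** — `<polygon>` rectangle, stroke `#ff00ff` → cut (S862, F1012). Machine vertices: (63.111,146.629) → (140.519,146.629) → (140.519,35.869) → (63.111,35.869) → (63.111,146.629). Closed: final G1 returns to the first vertex.

**Shape 2** — `<path>` rectangle, stroke `#ff00ff` → cut (S862, F1012). Machine vertices: (95.886,194.927) → (160.243,194.927) → (160.243,111.722) → (95.886,111.722) → (95.886,194.927). Closed: final G1 returns to the first vertex.

**Shape 3** — `<path>` open polyline, stroke `#008000` → score (S545, F1616). Machine vertices: (78.939,32.583) → (80.036,224.318) → (78.771,49.318) → (174.846,59.483). Open path.

**Shape 4** — `<polygon>` rectangle, stroke `#ff00ff` → cut (S862, F1012). Machine vertices: (35.207,160.072) → (67.657,160.072) → (67.657,105.700) → (35.207,105.700) → (35.207,160.072). Closed: final G1 returns to the first vertex.

G21
G90
G00 X63.111 Y146.629
M4 S862
G1 X140.519 Y146.629 F1012
G1 X140.519 Y35.869
G1 X63.111 Y35.869
G1 X63.111 Y146.629
M5
G00 X95.886 Y194.927
M4 S862
G1 X160.243 Y194.927 F1012
G1 X160.243 Y111.722
G1 X95.886 Y111.722
G1 X95.886 Y194.927
M5
G00 X78.939 Y32.583
M4 S545
G1 X80.036 Y224.318 F1616
G1 X78.771 Y49.318
G1 X174.846 Y59.483
M5
G00 X35.207 Y160.072
M4 S862
G1 X67.657 Y160.072 F1012
G1 X67.657 Y105.700
G1 X35.207 Y105.700
G1 X35.207 Y160.072
M5
G00 X0.000 Y0.000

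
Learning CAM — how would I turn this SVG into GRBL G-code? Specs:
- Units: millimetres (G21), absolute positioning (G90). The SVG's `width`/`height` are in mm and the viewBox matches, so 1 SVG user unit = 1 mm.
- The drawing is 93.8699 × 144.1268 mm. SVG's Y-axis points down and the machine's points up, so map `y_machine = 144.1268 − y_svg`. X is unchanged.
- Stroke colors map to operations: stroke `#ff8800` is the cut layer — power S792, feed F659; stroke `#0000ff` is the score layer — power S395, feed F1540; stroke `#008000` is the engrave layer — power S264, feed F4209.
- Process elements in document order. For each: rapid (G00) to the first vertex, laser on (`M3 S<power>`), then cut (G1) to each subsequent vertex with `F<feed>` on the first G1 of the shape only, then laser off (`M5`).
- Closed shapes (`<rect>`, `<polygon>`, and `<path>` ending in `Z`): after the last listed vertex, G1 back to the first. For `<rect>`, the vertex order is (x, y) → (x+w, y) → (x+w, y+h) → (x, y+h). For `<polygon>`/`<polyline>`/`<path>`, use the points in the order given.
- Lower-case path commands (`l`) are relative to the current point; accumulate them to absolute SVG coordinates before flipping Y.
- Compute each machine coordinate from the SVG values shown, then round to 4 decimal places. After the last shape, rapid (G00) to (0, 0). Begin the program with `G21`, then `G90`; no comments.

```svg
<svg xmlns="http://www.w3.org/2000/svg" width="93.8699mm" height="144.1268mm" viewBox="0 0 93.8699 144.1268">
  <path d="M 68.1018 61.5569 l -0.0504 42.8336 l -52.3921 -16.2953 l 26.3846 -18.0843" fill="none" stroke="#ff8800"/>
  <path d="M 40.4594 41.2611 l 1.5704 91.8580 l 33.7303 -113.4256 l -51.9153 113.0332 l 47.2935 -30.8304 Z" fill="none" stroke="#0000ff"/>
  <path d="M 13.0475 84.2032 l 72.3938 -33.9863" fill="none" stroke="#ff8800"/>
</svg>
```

G21
G90
G00 X68.1018 Y82.5699
M3 S792
G1 X68.0514 Y39.7363 F659
G1 X15.6593 Y56.0316
G1 X42.0439 Y74.1159
M5
G00 X40.4594 Y102.8657
M3 S395
G1 X42.0298 Y11.0077 F1540
G1 X75.7601 Y124.4333
G1 X23.8448 Y11.4001
G1 X71.1383 Y42.2305
G1 X40.4594 Y102.8657
M5
G00 X13.0475 Y59.9236
M3 S792
G1 X85.4413 Y93.9099 F659
M5
G00 X0.0000 Y0.0000

viewBox `0 0 93.8699 144.1268` with mm width/height → 1 unit = 1 mm. Flip: y_m = 144.1268 − y_svg.

**Shape 1** — `<path>` open polyline, stroke `#ff8800` → cut (S792, F659). Machine vertices: (68.1018,82.5699) → (68.0514,39.7363) → (15.6593,56.0316) → (42.0439,74.1159). Open path.

**Shape 2** — `<path>` closed polygon, stroke `#0000ff` → score (S395, F1540). Machine vertices: (40.4594,102.8657) → (42.0298,11.0077) → (75.7601,124.4333) → (23.8448,11.4001) → (71.1383,42.2305) → (40.4594,102.8657). Closed: final G1 returns to the first vertex.

**Shape 3** — `<path>` line segment, stroke `#ff8800` → cut (S792, F659). Machine vertices: (13.0475,59.9236) → (85.4413,93.9099). Open path.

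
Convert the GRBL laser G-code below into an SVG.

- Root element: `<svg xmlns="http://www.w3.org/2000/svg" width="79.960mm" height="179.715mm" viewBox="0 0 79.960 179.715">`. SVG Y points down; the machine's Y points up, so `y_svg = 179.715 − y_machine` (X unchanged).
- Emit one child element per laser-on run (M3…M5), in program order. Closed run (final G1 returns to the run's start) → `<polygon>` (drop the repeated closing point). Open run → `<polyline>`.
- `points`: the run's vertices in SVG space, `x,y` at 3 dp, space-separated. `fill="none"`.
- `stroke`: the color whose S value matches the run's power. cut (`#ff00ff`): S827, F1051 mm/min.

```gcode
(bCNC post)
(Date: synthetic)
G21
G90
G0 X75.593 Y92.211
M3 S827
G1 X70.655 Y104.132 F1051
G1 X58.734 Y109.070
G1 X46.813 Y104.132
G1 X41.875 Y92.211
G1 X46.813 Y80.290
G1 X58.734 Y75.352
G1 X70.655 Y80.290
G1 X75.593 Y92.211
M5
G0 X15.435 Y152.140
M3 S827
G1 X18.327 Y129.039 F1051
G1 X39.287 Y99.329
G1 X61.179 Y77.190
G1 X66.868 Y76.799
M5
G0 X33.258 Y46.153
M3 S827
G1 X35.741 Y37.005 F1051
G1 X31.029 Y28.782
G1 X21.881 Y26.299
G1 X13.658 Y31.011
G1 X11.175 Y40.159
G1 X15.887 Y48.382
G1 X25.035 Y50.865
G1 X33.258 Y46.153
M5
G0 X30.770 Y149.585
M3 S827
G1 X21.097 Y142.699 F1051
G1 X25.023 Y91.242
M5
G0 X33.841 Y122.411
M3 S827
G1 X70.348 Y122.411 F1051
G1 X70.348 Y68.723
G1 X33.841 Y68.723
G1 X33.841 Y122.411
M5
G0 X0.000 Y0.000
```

<svg xmlns="http://www.w3.org/2000/svg" width="79.960mm" height="179.715mm" viewBox="0 0 79.960 179.715">
  <polygon points="75.593,87.504 70.655,75.583 58.734,70.645 46.813,75.583 41.875,87.504 46.813,99.425 58.734,104.363 70.655,99.425" fill="none" stroke="#ff00ff"/>
  <polyline points="15.435,27.575 18.327,50.676 39.287,80.386 61.179,102.525 66.868,102.916" fill="none" stroke="#ff00ff"/>
  <polygon points="33.258,133.562 35.741,142.710 31.029,150.933 21.881,153.416 13.658,148.704 11.175,139.556 15.887,131.333 25.035,128.850" fill="none" stroke="#ff00ff"/>
  <polyline points="30.770,30.130 21.097,37.016 25.023,88.473" fill="none" stroke="#ff00ff"/>
  <polygon points="33.841,57.304 70.348,57.304 70.348,110.992 33.841,110.992" fill="none" stroke="#ff00ff"/>
</svg>

Each laser-on run becomes one SVG element. Flip Y back into SVG space with y_svg = 179.715 − y_machine. Every run uses S827, so all elements get stroke `#ff00ff` (cut).

Run 1: The run returns to its start, so emit a `<polygon>` with points (Y-flipped): 75.593,87.504 70.655,75.583 58.734,70.645 46.813,75.583 41.875,87.504 46.813,99.425 58.734,104.363 70.655,99.425.

Run 2: The run is open, so emit a `<polyline>` with points (Y-flipped): 15.435,27.575 18.327,50.676 39.287,80.386 61.179,102.525 66.868,102.916.

Run 3: The run returns to its start, so emit a `<polygon>` with points (Y-flipped): 33.258,133.562 35.741,142.710 31.029,150.933 21.881,153.416 13.658,148.704 11.175,139.556 15.887,131.333 25.035,128.850.

Run 4: The run is open, so emit a `<polyline>` with points (Y-flipped): 30.770,30.130 21.097,37.016 25.023,88.473.

Run 5: The run returns to its start, so emit a `<polygon>` with points (Y-flipped): 33.841,57.304 70.348,57.304 70.348,110.992 33.841,110.992.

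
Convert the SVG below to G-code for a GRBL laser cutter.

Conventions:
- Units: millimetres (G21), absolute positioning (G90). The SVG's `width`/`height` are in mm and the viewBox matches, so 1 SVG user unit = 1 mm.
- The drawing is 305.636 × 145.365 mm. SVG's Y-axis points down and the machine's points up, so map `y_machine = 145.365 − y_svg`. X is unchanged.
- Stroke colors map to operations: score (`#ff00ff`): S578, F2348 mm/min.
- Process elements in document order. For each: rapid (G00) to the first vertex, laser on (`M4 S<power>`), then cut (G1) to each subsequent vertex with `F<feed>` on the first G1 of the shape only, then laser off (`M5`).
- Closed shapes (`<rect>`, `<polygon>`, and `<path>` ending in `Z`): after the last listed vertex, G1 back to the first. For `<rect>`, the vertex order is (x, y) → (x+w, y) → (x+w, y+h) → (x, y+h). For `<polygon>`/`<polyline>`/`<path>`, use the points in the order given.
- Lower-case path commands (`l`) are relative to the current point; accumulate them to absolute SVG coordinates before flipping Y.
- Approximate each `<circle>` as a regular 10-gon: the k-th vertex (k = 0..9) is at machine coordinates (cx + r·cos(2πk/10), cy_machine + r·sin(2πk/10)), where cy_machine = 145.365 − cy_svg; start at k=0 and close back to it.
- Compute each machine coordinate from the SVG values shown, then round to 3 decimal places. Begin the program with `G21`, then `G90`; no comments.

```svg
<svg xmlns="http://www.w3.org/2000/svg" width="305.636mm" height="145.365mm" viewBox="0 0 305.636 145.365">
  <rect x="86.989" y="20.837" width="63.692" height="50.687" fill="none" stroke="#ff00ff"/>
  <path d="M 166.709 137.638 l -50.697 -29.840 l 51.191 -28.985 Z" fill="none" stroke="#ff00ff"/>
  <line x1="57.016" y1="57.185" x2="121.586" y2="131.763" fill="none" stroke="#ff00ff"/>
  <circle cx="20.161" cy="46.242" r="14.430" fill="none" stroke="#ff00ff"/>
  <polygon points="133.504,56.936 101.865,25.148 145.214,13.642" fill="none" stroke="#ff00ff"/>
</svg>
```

viewBox `0 0 305.636 145.365` with mm width/height → 1 unit = 1 mm. Flip: y_m = 145.365 − y_svg.

**Shape 1** — `<rect>` rectangle, stroke `#ff00ff` → score (S578, F2348). Machine vertices: (86.989,124.528) → (150.681,124.528) → (150.681,73.841) → (86.989,73.841) → (86.989,124.528). Closed: final G1 returns to the first vertex.

**Shape 2** — `<path>` regular polygon, stroke `#ff00ff` → score (S578, F2348). Machine vertices: (166.709,7.727) → (116.012,37.567) → (167.203,66.552) → (166.709,7.727). Closed: final G1 returns to the first vertex.

**Shape 3** — `<line>` line segment, stroke `#ff00ff` → score (S578, F2348). Machine vertices: (57.016,88.180) → (121.586,13.602). Open path.

**Shape 4** — `<circle>` circle, stroke `#ff00ff` → score (S578, F2348). Machine vertices: (34.591,99.123) → (31.835,107.605) → (24.620,112.847) → (15.702,112.847) → (8.487,107.605) → (5.731,99.123) → (8.487,90.641) → (15.702,85.399) → (24.620,85.399) → (31.835,90.641) → (34.591,99.123). Closed: final G1 returns to the first vertex.

**Shape 5** — `<polygon>` regular polygon, stroke `#ff00ff` → score (S578, F2348). Machine vertices: (133.504,88.429) → (101.865,120.217) → (145.214,131.723) → (133.504,88.429). Closed: final G1 returns to the first vertex.

G21
G90
G00 X86.989 Y124.528
M4 S578
G1 X150.681 Y124.528 F2348
G1 X150.681 Y73.841
G1 X86.989 Y73.841
G1 X86.989 Y124.528
M5
G00 X166.709 Y7.727
M4 S578
G1 X116.012 Y37.567 F2348
G1 X167.203 Y66.552
G1 X166.709 Y7.727
M5
G00 X57.016 Y88.180
M4 S578
G1 X121.586 Y13.602 F2348
M5
G00 X34.591 Y99.123
M4 S578
G1 X31.835 Y107.605 F2348
G1 X24.620 Y112.847
G1 X15.702 Y112.847
G1 X8.487 Y107.605
G1 X5.731 Y99.123
G1 X8.487 Y90.641
G1 X15.702 Y85.399
G1 X24.620 Y85.399
G1 X31.835 Y90.641
G1 X34.591 Y99.123
M5
G00 X133.504 Y88.429
M4 S578
G1 X101.865 Y120.217 F2348
G1 X145.214 Y131.723
G1 X133.504 Y88.429
M5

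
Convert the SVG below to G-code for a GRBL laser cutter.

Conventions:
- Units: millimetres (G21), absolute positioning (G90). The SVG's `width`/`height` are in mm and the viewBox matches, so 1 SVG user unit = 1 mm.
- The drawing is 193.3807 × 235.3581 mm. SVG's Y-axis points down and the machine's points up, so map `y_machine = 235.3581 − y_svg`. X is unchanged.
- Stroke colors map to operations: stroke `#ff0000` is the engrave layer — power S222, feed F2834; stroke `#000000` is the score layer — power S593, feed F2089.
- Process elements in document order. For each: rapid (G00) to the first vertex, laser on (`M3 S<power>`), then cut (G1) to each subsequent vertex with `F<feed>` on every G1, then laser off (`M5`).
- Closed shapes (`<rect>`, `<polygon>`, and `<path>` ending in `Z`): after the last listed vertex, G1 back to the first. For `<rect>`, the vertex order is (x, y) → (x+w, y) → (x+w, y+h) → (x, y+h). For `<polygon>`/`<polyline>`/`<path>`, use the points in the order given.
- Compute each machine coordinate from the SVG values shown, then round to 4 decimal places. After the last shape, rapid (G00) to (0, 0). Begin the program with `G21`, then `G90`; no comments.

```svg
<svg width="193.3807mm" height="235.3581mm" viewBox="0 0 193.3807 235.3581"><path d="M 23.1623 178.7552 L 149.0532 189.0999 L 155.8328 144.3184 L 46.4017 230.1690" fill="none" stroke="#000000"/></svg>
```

1 u = 1 mm; y_m = 235.3581 − y.

[1] `<path>` open polyline, #000000→score S593 F2089: (23.1623,56.6029) → (149.0532,46.2582) → (155.8328,91.0397) → (46.4017,5.1891)

G21
G90
G00 X23.1623 Y56.6029
M3 S593
G1 X149.0532 Y46.2582 F2089
G1 X155.8328 Y91.0397 F2089
G1 X46.4017 Y5.1891 F2089
M5
G00 X0.0000 Y0.0000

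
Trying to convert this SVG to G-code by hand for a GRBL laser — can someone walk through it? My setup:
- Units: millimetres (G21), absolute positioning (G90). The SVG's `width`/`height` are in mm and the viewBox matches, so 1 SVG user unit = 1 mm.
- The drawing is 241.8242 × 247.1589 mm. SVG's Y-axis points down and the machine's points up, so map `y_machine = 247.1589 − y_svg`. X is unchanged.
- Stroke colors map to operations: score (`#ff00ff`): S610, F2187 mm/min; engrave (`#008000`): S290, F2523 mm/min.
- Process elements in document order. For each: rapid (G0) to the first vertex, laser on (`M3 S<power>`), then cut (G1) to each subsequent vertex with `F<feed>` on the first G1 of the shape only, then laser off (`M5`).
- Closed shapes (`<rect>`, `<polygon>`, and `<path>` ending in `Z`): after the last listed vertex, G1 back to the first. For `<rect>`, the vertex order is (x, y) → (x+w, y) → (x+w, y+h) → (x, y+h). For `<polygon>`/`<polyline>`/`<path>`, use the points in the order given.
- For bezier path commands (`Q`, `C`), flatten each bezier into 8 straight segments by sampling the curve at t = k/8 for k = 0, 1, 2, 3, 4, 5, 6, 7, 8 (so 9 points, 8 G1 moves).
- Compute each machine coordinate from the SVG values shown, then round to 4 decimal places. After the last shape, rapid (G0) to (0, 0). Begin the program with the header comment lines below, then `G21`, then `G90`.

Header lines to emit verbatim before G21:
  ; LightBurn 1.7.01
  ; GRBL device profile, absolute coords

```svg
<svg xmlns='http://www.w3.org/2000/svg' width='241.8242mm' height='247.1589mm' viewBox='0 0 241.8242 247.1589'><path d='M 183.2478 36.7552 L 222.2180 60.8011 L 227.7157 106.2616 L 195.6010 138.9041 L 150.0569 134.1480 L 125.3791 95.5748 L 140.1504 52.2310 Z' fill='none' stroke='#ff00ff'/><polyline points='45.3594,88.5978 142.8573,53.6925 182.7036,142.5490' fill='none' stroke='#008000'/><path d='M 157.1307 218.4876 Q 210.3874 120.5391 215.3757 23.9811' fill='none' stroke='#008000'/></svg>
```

Since the viewBox matches the mm dimensions, user units are millimetres directly. The only transform is the Y-flip y_m = 247.1589 − y_svg.

Shape 1 is a regular polygon drawn with `<path>`. Its stroke #ff00ff means score at S610, F2187. After flipping Y the toolpath is (183.2478,210.4037) → (222.2180,186.3578) → (227.7157,140.8973) → (195.6010,108.2548) → (150.0569,113.0109) → (125.3791,151.5841) → (140.1504,194.9279) → (183.2478,210.4037), returning to the start.

Shape 2 is a open polyline drawn with `<polyline>`. Its stroke #008000 means engrave at S290, F2523. After flipping Y the toolpath is (45.3594,158.5611) → (142.8573,193.4664) → (182.7036,104.6099).

Shape 3 is a quadratic bezier drawn with `<path>`. Its stroke #008000 means engrave at S290, F2523. After flipping Y the toolpath is (157.1307,28.6713) → (169.6907,53.1367) → (180.7423,77.5586) → (190.2855,101.9371) → (198.3203,126.2722) → (204.8467,150.5638) → (209.8648,174.8119) → (213.3744,199.0166) → (215.3757,223.1778).

; LightBurn 1.7.01
; GRBL device profile, absolute coords
G21
G90
G0 X183.2478 Y210.4037
M3 S610
G1 X222.2180 Y186.3578 F2187
G1 X227.7157 Y140.8973
G1 X195.6010 Y108.2548
G1 X150.0569 Y113.0109
G1 X125.3791 Y151.5841
G1 X140.1504 Y194.9279
G1 X183.2478 Y210.4037
M5
G0 X45.3594 Y158.5611
M3 S290
G1 X142.8573 Y193.4664 F2523
G1 X182.7036 Y104.6099
M5
G0 X157.1307 Y28.6713
M3 S290
G1 X169.6907 Y53.1367 F2523
G1 X180.7423 Y77.5586
G1 X190.2855 Y101.9371
G1 X198.3203 Y126.2722
G1 X204.8467 Y150.5638
G1 X209.8648 Y174.8119
G1 X213.3744 Y199.0166
G1 X215.3757 Y223.1778
M5
G0 X0.0000 Y0.0000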